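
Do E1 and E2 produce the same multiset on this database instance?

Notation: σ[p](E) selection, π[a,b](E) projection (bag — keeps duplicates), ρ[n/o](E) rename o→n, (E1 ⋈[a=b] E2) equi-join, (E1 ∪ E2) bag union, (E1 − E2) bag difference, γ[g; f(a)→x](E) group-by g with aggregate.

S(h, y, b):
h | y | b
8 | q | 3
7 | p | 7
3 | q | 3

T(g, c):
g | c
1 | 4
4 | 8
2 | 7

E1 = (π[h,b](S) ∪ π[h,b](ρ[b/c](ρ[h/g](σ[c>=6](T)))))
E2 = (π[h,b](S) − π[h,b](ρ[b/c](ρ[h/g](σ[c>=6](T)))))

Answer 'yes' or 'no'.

E1 row counts bottom-up:
  S → 3
  π[h,b](S) → 3
  T → 3
  σ[c>=6](T) → 2
  ρ[h/g](σ[c>=6](T)) → 2
  ρ[b/c](ρ[h/g](σ[c>=6](T))) → 2
  π[h,b](ρ[b/c](ρ[h/g](σ[c>=6](T)))) → 2
  (π[h,b](S) ∪ π[h,b](ρ[b/c](ρ[h/g](σ[c>=6](T))))) → 5
E2 row counts bottom-up:
  S → 3
  π[h,b](S) → 3
  T → 3
  σ[c>=6](T) → 2
  ρ[h/g](σ[c>=6](T)) → 2
  ρ[b/c](ρ[h/g](σ[c>=6](T))) → 2
  π[h,b](ρ[b/c](ρ[h/g](σ[c>=6](T)))) → 2
  (π[h,b](S) − π[h,b](ρ[b/c](ρ[h/g](σ[c>=6](T))))) → 3

E1 result:
h | b
2 | 7
3 | 3
4 | 8
7 | 7
8 | 3
E2 result:
h | b
3 | 3
7 | 7
8 | 3
Witness: (2, 7) appears 1× in E1 but 0× in E2.

no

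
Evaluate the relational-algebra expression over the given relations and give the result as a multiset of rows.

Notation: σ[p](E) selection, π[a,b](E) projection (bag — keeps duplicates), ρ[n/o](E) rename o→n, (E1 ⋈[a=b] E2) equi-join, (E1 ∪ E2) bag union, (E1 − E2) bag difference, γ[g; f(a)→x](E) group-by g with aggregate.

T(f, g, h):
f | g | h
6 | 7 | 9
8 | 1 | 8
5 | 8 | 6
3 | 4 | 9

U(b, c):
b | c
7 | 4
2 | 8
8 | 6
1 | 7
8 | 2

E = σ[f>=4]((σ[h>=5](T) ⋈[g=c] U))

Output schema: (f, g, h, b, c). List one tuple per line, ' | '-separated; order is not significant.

Subexpression sizes:
  T → 4
  σ[h>=5](T) → 4
  U → 5
  (σ[h>=5](T) ⋈[g=c] U) → 3
  σ[f>=4]((σ[h>=5](T) ⋈[g=c] U)) → 2

== RESULT ==
f | g | h | b | c
5 | 8 | 6 | 2 | 8
6 | 7 | 9 | 1 | 7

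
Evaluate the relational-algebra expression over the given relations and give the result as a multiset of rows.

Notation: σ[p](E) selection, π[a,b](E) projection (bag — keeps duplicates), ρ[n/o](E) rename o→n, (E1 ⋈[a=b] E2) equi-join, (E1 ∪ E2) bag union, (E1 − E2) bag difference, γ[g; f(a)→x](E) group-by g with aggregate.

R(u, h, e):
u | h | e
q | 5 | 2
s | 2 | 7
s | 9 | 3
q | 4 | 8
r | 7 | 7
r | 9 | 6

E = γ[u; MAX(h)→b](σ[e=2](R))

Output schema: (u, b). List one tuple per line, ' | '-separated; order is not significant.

Row counts bottom-up:
  R → 6
  σ[e=2](R) → 1
  γ[u; MAX(h)→b](σ[e=2](R)) → 1

== RESULT ==
u | b
q | 5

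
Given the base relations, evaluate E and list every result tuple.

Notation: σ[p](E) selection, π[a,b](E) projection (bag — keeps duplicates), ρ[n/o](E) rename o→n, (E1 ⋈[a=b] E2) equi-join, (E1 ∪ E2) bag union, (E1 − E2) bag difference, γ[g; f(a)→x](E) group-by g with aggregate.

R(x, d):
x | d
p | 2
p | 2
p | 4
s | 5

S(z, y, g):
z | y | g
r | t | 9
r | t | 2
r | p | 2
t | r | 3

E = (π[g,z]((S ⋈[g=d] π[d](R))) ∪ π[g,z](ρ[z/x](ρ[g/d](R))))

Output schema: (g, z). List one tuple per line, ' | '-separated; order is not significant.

Per-node cardinality:
  S → 4
  R → 4
  π[d](R) → 4
  (S ⋈[g=d] π[d](R)) → 4
  π[g,z]((S ⋈[g=d] π[d](R))) → 4
  R → 4
  ρ[g/d](R) → 4
  ρ[z/x](ρ[g/d](R)) → 4
  π[g,z](ρ[z/x](ρ[g/d](R))) → 4
  (π[g,z]((S ⋈[g=d] π[d](R))) ∪ π[g,z](ρ[z/x](ρ[g/d](R)))) → 8

== RESULT ==
g | z
2 | p
2 | p
2 | r
2 | r
2 | r
2 | r
4 | p
5 | s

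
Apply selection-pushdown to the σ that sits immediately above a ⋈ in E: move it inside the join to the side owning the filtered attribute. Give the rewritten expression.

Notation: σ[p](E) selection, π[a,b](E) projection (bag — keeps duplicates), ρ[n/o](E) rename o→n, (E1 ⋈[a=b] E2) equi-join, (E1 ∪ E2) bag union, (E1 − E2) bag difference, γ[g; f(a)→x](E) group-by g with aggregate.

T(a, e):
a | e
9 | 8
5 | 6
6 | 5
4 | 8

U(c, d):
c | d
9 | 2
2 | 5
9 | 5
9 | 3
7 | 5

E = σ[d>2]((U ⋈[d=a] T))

σ filters on d, owned by the left side.
E' = (σ[d>2](U) ⋈[d=a] T)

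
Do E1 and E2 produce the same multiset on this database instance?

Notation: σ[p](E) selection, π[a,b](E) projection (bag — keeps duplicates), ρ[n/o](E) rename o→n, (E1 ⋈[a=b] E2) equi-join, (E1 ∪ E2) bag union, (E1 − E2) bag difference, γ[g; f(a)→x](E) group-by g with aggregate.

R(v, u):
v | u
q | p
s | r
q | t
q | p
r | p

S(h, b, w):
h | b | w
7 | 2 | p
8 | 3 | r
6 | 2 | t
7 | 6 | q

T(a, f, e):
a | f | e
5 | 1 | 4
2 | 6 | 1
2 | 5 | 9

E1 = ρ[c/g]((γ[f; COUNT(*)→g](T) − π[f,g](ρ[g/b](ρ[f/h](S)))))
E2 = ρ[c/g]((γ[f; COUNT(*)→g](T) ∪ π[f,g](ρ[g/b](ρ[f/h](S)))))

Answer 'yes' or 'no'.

E1 stepwise |·|:
  T → 3
  γ[f; COUNT(*)→g](T) → 3
  S → 4
  ρ[f/h](S) → 4
  ρ[g/b](ρ[f/h](S)) → 4
  π[f,g](ρ[g/b](ρ[f/h](S))) → 4
  (γ[f; COUNT(*)→g](T) − π[f,g](ρ[g/b](ρ[f/h](S)))) → 3
  ρ[c/g]((γ[f; COUNT(*)→g](T) − π[f,g](ρ[g/b](ρ[f/h](S))))) → 3
E2 stepwise |·|:
  T → 3
  γ[f; COUNT(*)→g](T) → 3
  S → 4
  ρ[f/h](S) → 4
  ρ[g/b](ρ[f/h](S)) → 4
  π[f,g](ρ[g/b](ρ[f/h](S))) → 4
  (γ[f; COUNT(*)→g](T) ∪ π[f,g](ρ[g/b](ρ[f/h](S)))) → 7
  ρ[c/g]((γ[f; COUNT(*)→g](T) ∪ π[f,g](ρ[g/b](ρ[f/h](S))))) → 7

E1 result:
f | c
1 | 1
5 | 1
6 | 1
E2 result:
f | c
1 | 1
5 | 1
6 | 1
6 | 2
7 | 2
7 | 6
8 | 3
Witness: (6, 2) appears 0× in E1 but 1× in E2.

no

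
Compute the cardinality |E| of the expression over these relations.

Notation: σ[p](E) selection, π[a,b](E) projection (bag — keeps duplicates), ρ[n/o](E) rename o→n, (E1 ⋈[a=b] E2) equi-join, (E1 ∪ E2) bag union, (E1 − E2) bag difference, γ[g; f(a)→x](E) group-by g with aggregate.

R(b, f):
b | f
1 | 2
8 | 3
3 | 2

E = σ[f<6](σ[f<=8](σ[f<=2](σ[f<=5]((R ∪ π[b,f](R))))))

Stepwise |·|:
  R → 3
  R → 3
  π[b,f](R) → 3
  (R ∪ π[b,f](R)) → 6
  σ[f<=5]((R ∪ π[b,f](R))) → 6
  σ[f<=2](σ[f<=5]((R ∪ π[b,f](R)))) → 4
  σ[f<=8](σ[f<=2](σ[f<=5]((R ∪ π[b,f](R))))) → 4
  σ[f<6](σ[f<=8](σ[f<=2](σ[f<=5]((R ∪ π[b,f](R)))))) → 4

|E| = 4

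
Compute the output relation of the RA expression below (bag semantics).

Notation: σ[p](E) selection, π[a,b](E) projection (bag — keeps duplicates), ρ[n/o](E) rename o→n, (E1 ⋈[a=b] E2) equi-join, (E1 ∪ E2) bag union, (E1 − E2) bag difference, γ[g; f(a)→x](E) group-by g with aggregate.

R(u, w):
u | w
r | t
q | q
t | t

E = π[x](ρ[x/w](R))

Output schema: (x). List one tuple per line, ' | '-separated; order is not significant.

Subexpression sizes:
  R → 3
  ρ[x/w](R) → 3
  π[x](ρ[x/w](R)) → 3

== RESULT ==
x
q
t
t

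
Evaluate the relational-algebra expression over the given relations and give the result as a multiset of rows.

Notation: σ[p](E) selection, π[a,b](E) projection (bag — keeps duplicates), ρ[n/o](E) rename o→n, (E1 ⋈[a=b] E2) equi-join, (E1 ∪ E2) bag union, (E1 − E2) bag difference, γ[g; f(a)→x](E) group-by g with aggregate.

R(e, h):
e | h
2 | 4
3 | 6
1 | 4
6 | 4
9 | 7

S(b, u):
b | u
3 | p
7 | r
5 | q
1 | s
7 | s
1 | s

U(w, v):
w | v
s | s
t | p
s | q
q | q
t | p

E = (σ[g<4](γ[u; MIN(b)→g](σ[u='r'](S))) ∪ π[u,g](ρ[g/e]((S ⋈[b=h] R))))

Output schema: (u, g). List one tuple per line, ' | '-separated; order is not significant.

Row counts bottom-up:
  S → 6
  σ[u='r'](S) → 1
  γ[u; MIN(b)→g](σ[u='r'](S)) → 1
  σ[g<4](γ[u; MIN(b)→g](σ[u='r'](S))) → 0
  S → 6
  R → 5
  (S ⋈[b=h] R) → 2
  ρ[g/e]((S ⋈[b=h] R)) → 2
  π[u,g](ρ[g/e]((S ⋈[b=h] R))) → 2
  (σ[g<4](γ[u; MIN(b)→g](σ[u='r'](S))) ∪ π[u,g](ρ[g/e]((S ⋈[b=h] R)))) → 2

== RESULT ==
u | g
r | 9
s | 9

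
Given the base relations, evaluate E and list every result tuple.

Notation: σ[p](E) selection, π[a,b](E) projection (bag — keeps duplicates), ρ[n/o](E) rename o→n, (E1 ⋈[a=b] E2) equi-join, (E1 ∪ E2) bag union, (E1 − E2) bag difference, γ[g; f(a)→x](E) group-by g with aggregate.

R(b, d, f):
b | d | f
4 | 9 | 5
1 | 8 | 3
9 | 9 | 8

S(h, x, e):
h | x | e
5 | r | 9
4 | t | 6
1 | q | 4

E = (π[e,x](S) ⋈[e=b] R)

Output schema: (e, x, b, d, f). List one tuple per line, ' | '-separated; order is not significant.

Per-node cardinality:
  S → 3
  π[e,x](S) → 3
  R → 3
  (π[e,x](S) ⋈[e=b] R) → 2

== RESULT ==
e | x | b | d | f
4 | q | 4 | 9 | 5
9 | r | 9 | 9 | 8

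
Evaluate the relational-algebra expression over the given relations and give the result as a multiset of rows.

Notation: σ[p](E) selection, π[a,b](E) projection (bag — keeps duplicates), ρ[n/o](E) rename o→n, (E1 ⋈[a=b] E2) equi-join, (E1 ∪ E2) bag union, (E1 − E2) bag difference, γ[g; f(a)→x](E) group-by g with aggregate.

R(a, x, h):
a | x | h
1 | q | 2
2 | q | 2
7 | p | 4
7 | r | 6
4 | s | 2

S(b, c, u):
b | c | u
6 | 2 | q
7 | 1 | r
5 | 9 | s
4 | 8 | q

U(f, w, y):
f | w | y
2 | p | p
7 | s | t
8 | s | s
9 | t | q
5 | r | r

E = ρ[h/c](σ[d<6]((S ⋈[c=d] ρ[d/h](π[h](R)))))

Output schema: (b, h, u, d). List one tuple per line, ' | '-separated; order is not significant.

Stepwise |·|:
  S → 4
  R → 5
  π[h](R) → 5
  ρ[d/h](π[h](R)) → 5
  (S ⋈[c=d] ρ[d/h](π[h](R))) → 3
  σ[d<6]((S ⋈[c=d] ρ[d/h](π[h](R)))) → 3
  ρ[h/c](σ[d<6]((S ⋈[c=d] ρ[d/h](π[h](R))))) → 3

== RESULT ==
b | h | u | d
6 | 2 | q | 2
6 | 2 | q | 2
6 | 2 | q | 2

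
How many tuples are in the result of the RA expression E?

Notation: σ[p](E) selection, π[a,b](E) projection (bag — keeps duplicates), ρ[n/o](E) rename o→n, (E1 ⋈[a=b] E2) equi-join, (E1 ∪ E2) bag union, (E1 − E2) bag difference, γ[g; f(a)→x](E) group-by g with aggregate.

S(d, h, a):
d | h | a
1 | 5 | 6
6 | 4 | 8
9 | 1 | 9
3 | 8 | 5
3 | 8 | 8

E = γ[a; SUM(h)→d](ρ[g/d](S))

Per-node cardinality:
  S → 5
  ρ[g/d](S) → 5
  γ[a; SUM(h)→d](ρ[g/d](S)) → 4

|E| = 4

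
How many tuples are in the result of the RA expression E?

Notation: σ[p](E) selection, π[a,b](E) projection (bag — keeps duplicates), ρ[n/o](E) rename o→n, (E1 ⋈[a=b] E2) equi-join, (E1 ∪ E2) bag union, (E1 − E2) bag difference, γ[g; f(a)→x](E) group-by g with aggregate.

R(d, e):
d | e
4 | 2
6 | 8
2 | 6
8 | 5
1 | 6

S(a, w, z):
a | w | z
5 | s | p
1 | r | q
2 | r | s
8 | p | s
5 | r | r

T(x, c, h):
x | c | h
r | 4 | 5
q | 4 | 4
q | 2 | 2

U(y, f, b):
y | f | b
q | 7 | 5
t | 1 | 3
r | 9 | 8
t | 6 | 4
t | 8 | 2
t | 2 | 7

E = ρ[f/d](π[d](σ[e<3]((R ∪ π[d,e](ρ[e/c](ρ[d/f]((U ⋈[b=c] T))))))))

Stepwise |·|:
  R → 5
  U → 6
  T → 3
  (U ⋈[b=c] T) → 3
  ρ[d/f]((U ⋈[b=c] T)) → 3
  ρ[e/c](ρ[d/f]((U ⋈[b=c] T))) → 3
  π[d,e](ρ[e/c](ρ[d/f]((U ⋈[b=c] T)))) → 3
  (R ∪ π[d,e](ρ[e/c](ρ[d/f]((U ⋈[b=c] T))))) → 8
  σ[e<3]((R ∪ π[d,e](ρ[e/c](ρ[d/f]((U ⋈[b=c] T)))))) → 2
  π[d](σ[e<3]((R ∪ π[d,e](ρ[e/c](ρ[d/f]((U ⋈[b=c] T))))))) → 2
  ρ[f/d](π[d](σ[e<3]((R ∪ π[d,e](ρ[e/c](ρ[d/f]((U ⋈[b=c] T)))))))) → 2

|E| = 2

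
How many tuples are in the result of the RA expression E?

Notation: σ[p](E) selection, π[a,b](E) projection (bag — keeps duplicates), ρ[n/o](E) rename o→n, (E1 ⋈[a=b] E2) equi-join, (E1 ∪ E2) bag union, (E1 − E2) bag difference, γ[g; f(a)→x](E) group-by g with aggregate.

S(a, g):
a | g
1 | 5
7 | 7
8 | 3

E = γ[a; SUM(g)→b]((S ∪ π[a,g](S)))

Stepwise |·|:
  S → 3
  S → 3
  π[a,g](S) → 3
  (S ∪ π[a,g](S)) → 6
  γ[a; SUM(g)→b]((S ∪ π[a,g](S))) → 3

|E| = 3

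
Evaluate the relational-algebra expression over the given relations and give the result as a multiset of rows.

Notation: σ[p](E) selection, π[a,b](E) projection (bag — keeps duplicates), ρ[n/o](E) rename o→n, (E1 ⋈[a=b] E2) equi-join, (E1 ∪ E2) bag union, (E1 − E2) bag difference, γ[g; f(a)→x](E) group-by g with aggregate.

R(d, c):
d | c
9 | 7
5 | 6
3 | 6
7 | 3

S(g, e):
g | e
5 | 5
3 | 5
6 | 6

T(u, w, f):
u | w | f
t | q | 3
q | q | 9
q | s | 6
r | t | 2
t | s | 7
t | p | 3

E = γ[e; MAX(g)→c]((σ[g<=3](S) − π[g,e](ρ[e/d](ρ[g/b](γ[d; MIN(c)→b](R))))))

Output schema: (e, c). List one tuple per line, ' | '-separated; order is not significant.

Stepwise |·|:
  S → 3
  σ[g<=3](S) → 1
  R → 4
  γ[d; MIN(c)→b](R) → 4
  ρ[g/b](γ[d; MIN(c)→b](R)) → 4
  ρ[e/d](ρ[g/b](γ[d; MIN(c)→b](R))) → 4
  π[g,e](ρ[e/d](ρ[g/b](γ[d; MIN(c)→b](R)))) → 4
  (σ[g<=3](S) − π[g,e](ρ[e/d](ρ[g/b](γ[d; MIN(c)→b](R))))) → 1
  γ[e; MAX(g)→c]((σ[g<=3](S) − π[g,e](ρ[e/d](ρ[g/b](γ[d; MIN(c)→b](R)))))) → 1

== RESULT ==
e | c
5 | 3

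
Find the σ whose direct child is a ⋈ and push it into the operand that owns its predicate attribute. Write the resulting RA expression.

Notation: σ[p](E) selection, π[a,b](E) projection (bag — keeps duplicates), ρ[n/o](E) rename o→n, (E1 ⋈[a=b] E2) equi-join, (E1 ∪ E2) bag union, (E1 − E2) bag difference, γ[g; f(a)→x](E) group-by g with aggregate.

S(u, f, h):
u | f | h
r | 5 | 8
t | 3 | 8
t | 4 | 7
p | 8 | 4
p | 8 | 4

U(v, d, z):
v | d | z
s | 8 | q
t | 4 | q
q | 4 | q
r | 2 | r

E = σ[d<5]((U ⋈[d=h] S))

σ filters on d, owned by the left side.
E' = (σ[d<5](U) ⋈[d=h] S)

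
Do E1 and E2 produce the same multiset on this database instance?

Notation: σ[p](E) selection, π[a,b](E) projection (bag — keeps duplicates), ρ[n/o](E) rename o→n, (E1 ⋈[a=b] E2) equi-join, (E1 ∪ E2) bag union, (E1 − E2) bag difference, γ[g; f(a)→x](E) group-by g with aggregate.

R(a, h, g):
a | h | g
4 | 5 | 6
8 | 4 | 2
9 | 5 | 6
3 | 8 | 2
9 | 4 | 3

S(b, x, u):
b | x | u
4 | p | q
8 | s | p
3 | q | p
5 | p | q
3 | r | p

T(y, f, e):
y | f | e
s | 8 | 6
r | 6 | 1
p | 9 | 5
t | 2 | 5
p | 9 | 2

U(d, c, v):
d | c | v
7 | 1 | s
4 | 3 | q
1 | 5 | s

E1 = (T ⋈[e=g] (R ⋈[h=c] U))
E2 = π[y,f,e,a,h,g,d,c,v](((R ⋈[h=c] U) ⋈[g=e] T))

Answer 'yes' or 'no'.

E1 row counts bottom-up:
  T → 5
  R → 5
  U → 3
  (R ⋈[h=c] U) → 2
  (T ⋈[e=g] (R ⋈[h=c] U)) → 2
E2 row counts bottom-up:
  R → 5
  U → 3
  (R ⋈[h=c] U) → 2
  T → 5
  ((R ⋈[h=c] U) ⋈[g=e] T) → 2
  π[y,f,e,a,h,g,d,c,v](((R ⋈[h=c] U) ⋈[g=e] T)) → 2

E1 and E2 produce the same multiset:
y | f | e | a | h | g | d | c | v
s | 8 | 6 | 4 | 5 | 6 | 1 | 5 | s
s | 8 | 6 | 9 | 5 | 6 | 1 | 5 | s

yes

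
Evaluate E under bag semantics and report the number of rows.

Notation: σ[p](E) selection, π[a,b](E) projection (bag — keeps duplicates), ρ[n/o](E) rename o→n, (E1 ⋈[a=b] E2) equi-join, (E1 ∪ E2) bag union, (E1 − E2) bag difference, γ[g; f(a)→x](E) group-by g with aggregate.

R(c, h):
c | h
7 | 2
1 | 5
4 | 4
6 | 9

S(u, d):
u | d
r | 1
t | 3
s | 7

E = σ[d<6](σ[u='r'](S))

Per-node cardinality:
  S → 3
  σ[u='r'](S) → 1
  σ[d<6](σ[u='r'](S)) → 1

|E| = 1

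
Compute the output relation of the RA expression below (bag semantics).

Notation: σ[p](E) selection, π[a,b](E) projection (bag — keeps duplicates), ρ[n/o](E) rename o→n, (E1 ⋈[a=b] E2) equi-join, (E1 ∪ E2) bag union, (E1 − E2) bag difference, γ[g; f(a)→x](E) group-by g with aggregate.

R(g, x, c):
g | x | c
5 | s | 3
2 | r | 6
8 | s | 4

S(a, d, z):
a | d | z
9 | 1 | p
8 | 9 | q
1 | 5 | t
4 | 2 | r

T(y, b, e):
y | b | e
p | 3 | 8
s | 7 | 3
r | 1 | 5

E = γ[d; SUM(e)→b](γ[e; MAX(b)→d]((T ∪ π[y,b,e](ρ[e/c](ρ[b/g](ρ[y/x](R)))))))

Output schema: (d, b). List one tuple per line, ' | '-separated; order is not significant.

Stepwise |·|:
  T → 3
  R → 3
  ρ[y/x](R) → 3
  ρ[b/g](ρ[y/x](R)) → 3
  ρ[e/c](ρ[b/g](ρ[y/x](R))) → 3
  π[y,b,e](ρ[e/c](ρ[b/g](ρ[y/x](R)))) → 3
  (T ∪ π[y,b,e](ρ[e/c](ρ[b/g](ρ[y/x](R))))) → 6
  γ[e; MAX(b)→d]((T ∪ π[y,b,e](ρ[e/c](ρ[b/g](ρ[y/x](R)))))) → 5
  γ[d; SUM(e)→b](γ[e; MAX(b)→d]((T ∪ π[y,b,e](ρ[e/c](ρ[b/g](ρ[y/x](R))))))) → 5

== RESULT ==
d | b
1 | 5
2 | 6
3 | 8
7 | 3
8 | 4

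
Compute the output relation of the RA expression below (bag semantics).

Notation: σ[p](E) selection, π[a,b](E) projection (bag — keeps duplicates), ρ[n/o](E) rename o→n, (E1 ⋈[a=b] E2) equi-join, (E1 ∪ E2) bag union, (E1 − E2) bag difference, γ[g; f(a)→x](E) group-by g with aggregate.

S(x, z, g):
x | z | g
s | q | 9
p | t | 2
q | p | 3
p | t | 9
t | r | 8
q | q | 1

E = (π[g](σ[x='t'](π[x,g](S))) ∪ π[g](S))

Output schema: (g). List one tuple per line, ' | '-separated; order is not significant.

Subexpression sizes:
  S → 6
  π[x,g](S) → 6
  σ[x='t'](π[x,g](S)) → 1
  π[g](σ[x='t'](π[x,g](S))) → 1
  S → 6
  π[g](S) → 6
  (π[g](σ[x='t'](π[x,g](S))) ∪ π[g](S)) → 7

== RESULT ==
g
1
2
3
8
8
9
9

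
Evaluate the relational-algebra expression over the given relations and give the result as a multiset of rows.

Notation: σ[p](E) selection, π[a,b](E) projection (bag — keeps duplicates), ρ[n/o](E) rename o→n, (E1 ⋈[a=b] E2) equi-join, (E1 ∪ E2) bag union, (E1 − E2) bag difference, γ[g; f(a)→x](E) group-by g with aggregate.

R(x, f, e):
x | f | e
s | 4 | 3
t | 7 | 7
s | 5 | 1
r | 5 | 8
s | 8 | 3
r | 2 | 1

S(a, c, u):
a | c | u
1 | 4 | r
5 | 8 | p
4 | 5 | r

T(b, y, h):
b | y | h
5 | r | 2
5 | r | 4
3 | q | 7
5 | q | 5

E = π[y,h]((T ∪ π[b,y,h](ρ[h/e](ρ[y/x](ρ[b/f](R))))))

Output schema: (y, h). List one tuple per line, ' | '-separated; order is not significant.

Stepwise |·|:
  T → 4
  R → 6
  ρ[b/f](R) → 6
  ρ[y/x](ρ[b/f](R)) → 6
  ρ[h/e](ρ[y/x](ρ[b/f](R))) → 6
  π[b,y,h](ρ[h/e](ρ[y/x](ρ[b/f](R)))) → 6
  (T ∪ π[b,y,h](ρ[h/e](ρ[y/x](ρ[b/f](R))))) → 10
  π[y,h]((T ∪ π[b,y,h](ρ[h/e](ρ[y/x](ρ[b/f](R)))))) → 10

== RESULT ==
y | h
q | 5
q | 7
r | 1
r | 2
r | 4
r | 8
s | 1
s | 3
s | 3
t | 7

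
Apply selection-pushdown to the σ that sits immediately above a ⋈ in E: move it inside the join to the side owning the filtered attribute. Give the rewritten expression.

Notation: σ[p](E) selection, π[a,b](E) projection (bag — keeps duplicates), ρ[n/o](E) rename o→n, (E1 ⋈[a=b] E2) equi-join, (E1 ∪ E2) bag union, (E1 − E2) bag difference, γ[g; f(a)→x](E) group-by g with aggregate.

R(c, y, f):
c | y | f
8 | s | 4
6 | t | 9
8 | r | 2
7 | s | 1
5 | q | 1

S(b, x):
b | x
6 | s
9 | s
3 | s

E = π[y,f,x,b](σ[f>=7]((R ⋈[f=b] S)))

σ filters on f, owned by the left side.
E' = π[y,f,x,b]((σ[f>=7](R) ⋈[f=b] S))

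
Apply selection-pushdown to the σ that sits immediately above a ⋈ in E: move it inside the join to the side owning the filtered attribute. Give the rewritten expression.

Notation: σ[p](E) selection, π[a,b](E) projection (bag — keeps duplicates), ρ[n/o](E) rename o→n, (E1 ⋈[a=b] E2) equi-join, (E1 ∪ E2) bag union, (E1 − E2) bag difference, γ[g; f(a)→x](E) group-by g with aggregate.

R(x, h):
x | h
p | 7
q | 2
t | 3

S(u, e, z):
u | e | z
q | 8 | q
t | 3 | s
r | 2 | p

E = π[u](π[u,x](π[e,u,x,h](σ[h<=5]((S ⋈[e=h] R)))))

σ filters on h, owned by the right side.
E' = π[u](π[u,x](π[e,u,x,h]((S ⋈[e=h] σ[h<=5](R)))))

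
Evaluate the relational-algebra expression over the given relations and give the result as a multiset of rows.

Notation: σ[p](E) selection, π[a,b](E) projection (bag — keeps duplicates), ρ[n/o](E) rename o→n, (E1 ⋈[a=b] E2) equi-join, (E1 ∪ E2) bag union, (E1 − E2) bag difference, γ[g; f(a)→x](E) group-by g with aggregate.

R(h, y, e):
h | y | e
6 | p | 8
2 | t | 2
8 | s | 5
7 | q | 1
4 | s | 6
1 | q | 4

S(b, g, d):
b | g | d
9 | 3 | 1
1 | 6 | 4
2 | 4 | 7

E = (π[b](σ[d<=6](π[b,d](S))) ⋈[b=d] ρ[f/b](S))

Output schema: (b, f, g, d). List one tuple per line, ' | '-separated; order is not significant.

Row counts bottom-up:
  S → 3
  π[b,d](S) → 3
  σ[d<=6](π[b,d](S)) → 2
  π[b](σ[d<=6](π[b,d](S))) → 2
  S → 3
  ρ[f/b](S) → 3
  (π[b](σ[d<=6](π[b,d](S))) ⋈[b=d] ρ[f/b](S)) → 1

== RESULT ==
b | f | g | d
1 | 9 | 3 | 1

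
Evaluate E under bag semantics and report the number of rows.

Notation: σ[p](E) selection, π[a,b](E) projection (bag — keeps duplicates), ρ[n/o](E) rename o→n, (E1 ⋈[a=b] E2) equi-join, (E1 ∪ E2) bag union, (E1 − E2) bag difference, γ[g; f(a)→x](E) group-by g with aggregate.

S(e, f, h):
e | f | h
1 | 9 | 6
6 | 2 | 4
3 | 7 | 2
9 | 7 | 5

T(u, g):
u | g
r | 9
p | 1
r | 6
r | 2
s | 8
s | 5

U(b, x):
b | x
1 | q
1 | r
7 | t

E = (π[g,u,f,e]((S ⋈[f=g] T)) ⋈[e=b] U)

Per-node cardinality:
  S → 4
  T → 6
  (S ⋈[f=g] T) → 2
  π[g,u,f,e]((S ⋈[f=g] T)) → 2
  U → 3
  (π[g,u,f,e]((S ⋈[f=g] T)) ⋈[e=b] U) → 2

|E| = 2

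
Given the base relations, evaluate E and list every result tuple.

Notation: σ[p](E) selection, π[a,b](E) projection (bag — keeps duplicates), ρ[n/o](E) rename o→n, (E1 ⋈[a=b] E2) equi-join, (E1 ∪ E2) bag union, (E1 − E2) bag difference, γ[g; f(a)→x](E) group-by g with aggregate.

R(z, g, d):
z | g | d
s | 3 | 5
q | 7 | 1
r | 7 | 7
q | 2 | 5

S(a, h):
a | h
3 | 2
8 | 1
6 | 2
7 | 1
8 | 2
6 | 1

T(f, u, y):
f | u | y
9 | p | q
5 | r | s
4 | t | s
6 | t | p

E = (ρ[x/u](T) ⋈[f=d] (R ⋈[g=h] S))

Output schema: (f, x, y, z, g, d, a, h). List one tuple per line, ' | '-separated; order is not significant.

Subexpression sizes:
  T → 4
  ρ[x/u](T) → 4
  R → 4
  S → 6
  (R ⋈[g=h] S) → 3
  (ρ[x/u](T) ⋈[f=d] (R ⋈[g=h] S)) → 3

== RESULT ==
f | x | y | z | g | d | a | h
5 | r | s | q | 2 | 5 | 3 | 2
5 | r | s | q | 2 | 5 | 6 | 2
5 | r | s | q | 2 | 5 | 8 | 2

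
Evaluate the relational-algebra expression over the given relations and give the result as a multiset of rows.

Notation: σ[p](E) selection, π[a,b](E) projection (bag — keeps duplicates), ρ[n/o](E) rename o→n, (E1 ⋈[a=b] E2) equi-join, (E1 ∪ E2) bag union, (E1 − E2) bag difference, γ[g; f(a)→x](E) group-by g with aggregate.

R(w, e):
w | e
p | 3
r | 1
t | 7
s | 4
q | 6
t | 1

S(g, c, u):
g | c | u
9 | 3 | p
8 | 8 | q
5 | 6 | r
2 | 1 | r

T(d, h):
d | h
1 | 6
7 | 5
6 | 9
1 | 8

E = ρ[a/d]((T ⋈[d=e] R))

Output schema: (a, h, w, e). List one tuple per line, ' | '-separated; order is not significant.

Subexpression sizes:
  T → 4
  R → 6
  (T ⋈[d=e] R) → 6
  ρ[a/d]((T ⋈[d=e] R)) → 6

== RESULT ==
a | h | w | e
1 | 6 | r | 1
1 | 6 | t | 1
1 | 8 | r | 1
1 | 8 | t | 1
6 | 9 | q | 6
7 | 5 | t | 7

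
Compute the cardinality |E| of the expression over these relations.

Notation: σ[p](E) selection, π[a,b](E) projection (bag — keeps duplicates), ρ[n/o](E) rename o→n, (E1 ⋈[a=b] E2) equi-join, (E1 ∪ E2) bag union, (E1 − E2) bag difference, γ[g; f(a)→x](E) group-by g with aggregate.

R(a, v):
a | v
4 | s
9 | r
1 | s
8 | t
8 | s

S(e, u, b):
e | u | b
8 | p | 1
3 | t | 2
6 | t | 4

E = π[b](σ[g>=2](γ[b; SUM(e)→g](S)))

Stepwise |·|:
  S → 3
  γ[b; SUM(e)→g](S) → 3
  σ[g>=2](γ[b; SUM(e)→g](S)) → 3
  π[b](σ[g>=2](γ[b; SUM(e)→g](S))) → 3

|E| = 3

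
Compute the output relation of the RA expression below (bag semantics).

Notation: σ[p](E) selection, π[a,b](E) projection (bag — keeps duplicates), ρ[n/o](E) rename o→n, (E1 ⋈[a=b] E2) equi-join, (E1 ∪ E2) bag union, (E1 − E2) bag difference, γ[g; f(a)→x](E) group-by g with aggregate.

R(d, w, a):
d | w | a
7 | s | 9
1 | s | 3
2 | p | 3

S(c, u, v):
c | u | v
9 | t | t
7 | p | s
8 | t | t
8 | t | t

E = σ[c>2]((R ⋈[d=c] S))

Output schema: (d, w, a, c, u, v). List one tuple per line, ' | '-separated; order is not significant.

Row counts bottom-up:
  R → 3
  S → 4
  (R ⋈[d=c] S) → 1
  σ[c>2]((R ⋈[d=c] S)) → 1

== RESULT ==
d | w | a | c | u | v
7 | s | 9 | 7 | p | s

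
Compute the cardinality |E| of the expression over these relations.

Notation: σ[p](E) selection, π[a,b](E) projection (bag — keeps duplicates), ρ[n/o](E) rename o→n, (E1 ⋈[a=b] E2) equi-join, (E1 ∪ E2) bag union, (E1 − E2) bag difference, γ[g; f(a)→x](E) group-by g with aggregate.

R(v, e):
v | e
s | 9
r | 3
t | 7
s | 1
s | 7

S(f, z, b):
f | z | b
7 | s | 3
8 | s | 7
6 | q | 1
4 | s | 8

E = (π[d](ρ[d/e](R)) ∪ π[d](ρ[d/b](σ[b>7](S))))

Stepwise |·|:
  R → 5
  ρ[d/e](R) → 5
  π[d](ρ[d/e](R)) → 5
  S → 4
  σ[b>7](S) → 1
  ρ[d/b](σ[b>7](S)) → 1
  π[d](ρ[d/b](σ[b>7](S))) → 1
  (π[d](ρ[d/e](R)) ∪ π[d](ρ[d/b](σ[b>7](S)))) → 6

|E| = 6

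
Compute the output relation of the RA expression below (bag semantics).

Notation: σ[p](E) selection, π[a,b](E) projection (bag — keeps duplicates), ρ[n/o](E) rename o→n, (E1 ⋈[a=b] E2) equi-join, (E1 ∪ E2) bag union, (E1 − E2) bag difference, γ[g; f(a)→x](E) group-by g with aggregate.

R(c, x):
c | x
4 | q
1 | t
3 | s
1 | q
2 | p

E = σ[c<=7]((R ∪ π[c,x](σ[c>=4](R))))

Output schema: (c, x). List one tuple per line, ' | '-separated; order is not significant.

Subexpression sizes:
  R → 5
  R → 5
  σ[c>=4](R) → 1
  π[c,x](σ[c>=4](R)) → 1
  (R ∪ π[c,x](σ[c>=4](R))) → 6
  σ[c<=7]((R ∪ π[c,x](σ[c>=4](R)))) → 6

== RESULT ==
c | x
1 | q
1 | t
2 | p
3 | s
4 | q
4 | q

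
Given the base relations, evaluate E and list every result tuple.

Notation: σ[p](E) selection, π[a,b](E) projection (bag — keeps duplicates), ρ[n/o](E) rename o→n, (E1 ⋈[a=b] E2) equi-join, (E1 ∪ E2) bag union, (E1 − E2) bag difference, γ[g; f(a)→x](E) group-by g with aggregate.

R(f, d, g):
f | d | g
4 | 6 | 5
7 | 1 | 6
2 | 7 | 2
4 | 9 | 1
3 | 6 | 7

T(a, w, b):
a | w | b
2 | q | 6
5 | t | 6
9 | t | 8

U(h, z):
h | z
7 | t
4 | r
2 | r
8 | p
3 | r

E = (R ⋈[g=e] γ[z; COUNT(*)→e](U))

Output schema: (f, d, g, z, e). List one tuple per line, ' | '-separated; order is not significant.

Stepwise |·|:
  R → 5
  U → 5
  γ[z; COUNT(*)→e](U) → 3
  (R ⋈[g=e] γ[z; COUNT(*)→e](U)) → 2

== RESULT ==
f | d | g | z | e
4 | 9 | 1 | p | 1
4 | 9 | 1 | t | 1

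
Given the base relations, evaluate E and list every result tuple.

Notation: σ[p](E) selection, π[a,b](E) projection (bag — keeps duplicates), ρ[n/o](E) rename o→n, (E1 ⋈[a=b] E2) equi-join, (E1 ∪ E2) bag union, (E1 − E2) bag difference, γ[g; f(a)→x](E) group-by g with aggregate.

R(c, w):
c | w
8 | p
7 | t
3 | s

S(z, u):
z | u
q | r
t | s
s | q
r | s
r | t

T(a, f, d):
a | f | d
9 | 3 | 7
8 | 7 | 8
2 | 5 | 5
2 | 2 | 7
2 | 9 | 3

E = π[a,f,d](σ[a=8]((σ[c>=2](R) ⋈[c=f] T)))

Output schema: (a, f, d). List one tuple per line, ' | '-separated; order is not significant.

Subexpression sizes:
  R → 3
  σ[c>=2](R) → 3
  T → 5
  (σ[c>=2](R) ⋈[c=f] T) → 2
  σ[a=8]((σ[c>=2](R) ⋈[c=f] T)) → 1
  π[a,f,d](σ[a=8]((σ[c>=2](R) ⋈[c=f] T))) → 1

== RESULT ==
a | f | d
8 | 7 | 8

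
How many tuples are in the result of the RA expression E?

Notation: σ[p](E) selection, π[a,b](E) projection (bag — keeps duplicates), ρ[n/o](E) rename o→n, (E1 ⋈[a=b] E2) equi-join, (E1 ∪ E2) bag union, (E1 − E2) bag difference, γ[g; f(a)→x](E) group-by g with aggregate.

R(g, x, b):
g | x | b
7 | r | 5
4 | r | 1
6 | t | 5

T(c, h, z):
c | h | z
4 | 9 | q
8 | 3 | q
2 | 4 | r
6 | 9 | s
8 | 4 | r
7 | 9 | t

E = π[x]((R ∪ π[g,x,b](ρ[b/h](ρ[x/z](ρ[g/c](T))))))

Stepwise |·|:
  R → 3
  T → 6
  ρ[g/c](T) → 6
  ρ[x/z](ρ[g/c](T)) → 6
  ρ[b/h](ρ[x/z](ρ[g/c](T))) → 6
  π[g,x,b](ρ[b/h](ρ[x/z](ρ[g/c](T)))) → 6
  (R ∪ π[g,x,b](ρ[b/h](ρ[x/z](ρ[g/c](T))))) → 9
  π[x]((R ∪ π[g,x,b](ρ[b/h](ρ[x/z](ρ[g/c](T)))))) → 9

|E| = 9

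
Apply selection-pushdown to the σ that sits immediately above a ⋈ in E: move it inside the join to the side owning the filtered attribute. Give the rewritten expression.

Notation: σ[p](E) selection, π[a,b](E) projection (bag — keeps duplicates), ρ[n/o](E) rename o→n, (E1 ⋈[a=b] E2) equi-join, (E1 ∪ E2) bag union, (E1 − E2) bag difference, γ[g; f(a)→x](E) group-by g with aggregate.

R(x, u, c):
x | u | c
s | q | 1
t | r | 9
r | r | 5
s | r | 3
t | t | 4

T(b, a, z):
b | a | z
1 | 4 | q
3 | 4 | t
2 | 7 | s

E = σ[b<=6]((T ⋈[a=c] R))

σ filters on b, owned by the left side.
E' = (σ[b<=6](T) ⋈[a=c] R)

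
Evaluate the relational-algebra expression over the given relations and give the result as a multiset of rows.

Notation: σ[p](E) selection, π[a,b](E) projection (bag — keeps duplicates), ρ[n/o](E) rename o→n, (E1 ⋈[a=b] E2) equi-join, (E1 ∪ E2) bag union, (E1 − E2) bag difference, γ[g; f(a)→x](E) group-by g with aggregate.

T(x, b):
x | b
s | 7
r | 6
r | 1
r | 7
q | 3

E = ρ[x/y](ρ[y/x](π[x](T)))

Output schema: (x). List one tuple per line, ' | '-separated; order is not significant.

Per-node cardinality:
  T → 5
  π[x](T) → 5
  ρ[y/x](π[x](T)) → 5
  ρ[x/y](ρ[y/x](π[x](T))) → 5

== RESULT ==
x
q
r
r
r
s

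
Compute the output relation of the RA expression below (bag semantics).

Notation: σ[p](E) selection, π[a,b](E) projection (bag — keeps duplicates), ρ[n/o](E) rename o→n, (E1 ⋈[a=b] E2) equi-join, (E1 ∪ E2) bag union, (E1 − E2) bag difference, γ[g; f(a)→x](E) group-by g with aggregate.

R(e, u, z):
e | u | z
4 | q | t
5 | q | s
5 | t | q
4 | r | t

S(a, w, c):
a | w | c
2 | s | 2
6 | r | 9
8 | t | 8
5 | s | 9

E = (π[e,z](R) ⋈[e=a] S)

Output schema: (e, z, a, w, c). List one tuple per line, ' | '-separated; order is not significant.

Row counts bottom-up:
  R → 4
  π[e,z](R) → 4
  S → 4
  (π[e,z](R) ⋈[e=a] S) → 2

== RESULT ==
e | z | a | w | c
5 | q | 5 | s | 9
5 | s | 5 | s | 9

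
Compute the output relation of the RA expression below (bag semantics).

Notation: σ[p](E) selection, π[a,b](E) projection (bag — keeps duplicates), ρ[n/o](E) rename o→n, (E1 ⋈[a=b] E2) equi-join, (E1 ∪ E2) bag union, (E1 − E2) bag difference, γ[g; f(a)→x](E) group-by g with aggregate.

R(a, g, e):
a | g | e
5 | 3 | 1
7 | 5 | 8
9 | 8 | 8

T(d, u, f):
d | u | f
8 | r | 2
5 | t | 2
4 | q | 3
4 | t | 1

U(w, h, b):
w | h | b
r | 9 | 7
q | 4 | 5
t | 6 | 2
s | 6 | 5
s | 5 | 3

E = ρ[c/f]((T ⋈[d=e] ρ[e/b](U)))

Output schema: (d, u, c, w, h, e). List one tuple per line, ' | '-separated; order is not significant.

Subexpression sizes:
  T → 4
  U → 5
  ρ[e/b](U) → 5
  (T ⋈[d=e] ρ[e/b](U)) → 2
  ρ[c/f]((T ⋈[d=e] ρ[e/b](U))) → 2

== RESULT ==
d | u | c | w | h | e
5 | t | 2 | q | 4 | 5
5 | t | 2 | s | 6 | 5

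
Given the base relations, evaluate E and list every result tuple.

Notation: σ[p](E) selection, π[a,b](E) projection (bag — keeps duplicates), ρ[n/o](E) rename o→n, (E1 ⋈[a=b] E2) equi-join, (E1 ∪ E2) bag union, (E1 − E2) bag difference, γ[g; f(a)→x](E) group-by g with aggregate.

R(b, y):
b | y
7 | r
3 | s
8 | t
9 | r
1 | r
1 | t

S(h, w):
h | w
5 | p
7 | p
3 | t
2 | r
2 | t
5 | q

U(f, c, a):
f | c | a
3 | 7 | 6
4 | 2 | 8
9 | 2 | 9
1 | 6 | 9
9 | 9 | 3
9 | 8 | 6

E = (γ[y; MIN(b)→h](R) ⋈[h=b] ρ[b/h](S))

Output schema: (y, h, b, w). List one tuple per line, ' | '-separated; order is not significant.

Stepwise |·|:
  R → 6
  γ[y; MIN(b)→h](R) → 3
  S → 6
  ρ[b/h](S) → 6
  (γ[y; MIN(b)→h](R) ⋈[h=b] ρ[b/h](S)) → 1

== RESULT ==
y | h | b | w
s | 3 | 3 | t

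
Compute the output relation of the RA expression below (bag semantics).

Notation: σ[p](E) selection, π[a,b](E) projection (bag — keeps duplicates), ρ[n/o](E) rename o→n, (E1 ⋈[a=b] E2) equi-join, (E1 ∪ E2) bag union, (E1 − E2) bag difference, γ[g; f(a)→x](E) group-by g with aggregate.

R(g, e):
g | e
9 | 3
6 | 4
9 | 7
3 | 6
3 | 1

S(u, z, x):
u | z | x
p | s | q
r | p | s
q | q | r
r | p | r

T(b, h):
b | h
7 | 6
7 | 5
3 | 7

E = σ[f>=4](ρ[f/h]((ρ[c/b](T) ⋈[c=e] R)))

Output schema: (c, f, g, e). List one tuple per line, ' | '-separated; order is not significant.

Subexpression sizes:
  T → 3
  ρ[c/b](T) → 3
  R → 5
  (ρ[c/b](T) ⋈[c=e] R) → 3
  ρ[f/h]((ρ[c/b](T) ⋈[c=e] R)) → 3
  σ[f>=4](ρ[f/h]((ρ[c/b](T) ⋈[c=e] R))) → 3

== RESULT ==
c | f | g | e
3 | 7 | 9 | 3
7 | 5 | 9 | 7
7 | 6 | 9 | 7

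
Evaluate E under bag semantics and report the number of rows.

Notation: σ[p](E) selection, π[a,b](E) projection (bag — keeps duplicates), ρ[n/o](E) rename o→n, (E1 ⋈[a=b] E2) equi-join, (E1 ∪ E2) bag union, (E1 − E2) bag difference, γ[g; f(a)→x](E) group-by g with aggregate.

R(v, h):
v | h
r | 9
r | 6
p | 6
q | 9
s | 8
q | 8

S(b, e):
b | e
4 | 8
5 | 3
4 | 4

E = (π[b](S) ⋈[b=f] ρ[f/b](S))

Per-node cardinality:
  S → 3
  π[b](S) → 3
  S → 3
  ρ[f/b](S) → 3
  (π[b](S) ⋈[b=f] ρ[f/b](S)) → 5

|E| = 5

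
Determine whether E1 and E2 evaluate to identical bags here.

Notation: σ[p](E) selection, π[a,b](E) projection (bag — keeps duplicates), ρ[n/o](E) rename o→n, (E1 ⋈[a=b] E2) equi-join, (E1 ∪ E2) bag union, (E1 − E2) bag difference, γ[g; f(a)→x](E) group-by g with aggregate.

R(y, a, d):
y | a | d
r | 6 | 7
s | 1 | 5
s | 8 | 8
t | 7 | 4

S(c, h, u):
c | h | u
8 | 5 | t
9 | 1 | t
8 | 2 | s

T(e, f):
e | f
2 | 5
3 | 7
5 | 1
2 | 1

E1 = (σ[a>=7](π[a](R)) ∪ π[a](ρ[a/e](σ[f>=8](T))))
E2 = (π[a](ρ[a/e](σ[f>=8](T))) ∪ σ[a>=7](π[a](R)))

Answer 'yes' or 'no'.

E1 per-node cardinality:
  R → 4
  π[a](R) → 4
  σ[a>=7](π[a](R)) → 2
  T → 4
  σ[f>=8](T) → 0
  ρ[a/e](σ[f>=8](T)) → 0
  π[a](ρ[a/e](σ[f>=8](T))) → 0
  (σ[a>=7](π[a](R)) ∪ π[a](ρ[a/e](σ[f>=8](T)))) → 2
E2 per-node cardinality:
  T → 4
  σ[f>=8](T) → 0
  ρ[a/e](σ[f>=8](T)) → 0
  π[a](ρ[a/e](σ[f>=8](T))) → 0
  R → 4
  π[a](R) → 4
  σ[a>=7](π[a](R)) → 2
  (π[a](ρ[a/e](σ[f>=8](T))) ∪ σ[a>=7](π[a](R))) → 2

E1 and E2 produce the same multiset:
a
7
8

yes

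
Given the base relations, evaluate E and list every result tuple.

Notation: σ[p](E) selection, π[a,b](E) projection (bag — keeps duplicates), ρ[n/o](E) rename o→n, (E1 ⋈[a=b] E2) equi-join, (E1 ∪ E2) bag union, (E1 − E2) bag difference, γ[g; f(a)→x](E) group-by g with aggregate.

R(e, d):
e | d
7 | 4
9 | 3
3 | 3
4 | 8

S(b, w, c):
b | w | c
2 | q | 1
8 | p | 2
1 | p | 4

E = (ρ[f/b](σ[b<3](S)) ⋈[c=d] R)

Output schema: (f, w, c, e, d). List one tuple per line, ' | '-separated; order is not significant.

Stepwise |·|:
  S → 3
  σ[b<3](S) → 2
  ρ[f/b](σ[b<3](S)) → 2
  R → 4
  (ρ[f/b](σ[b<3](S)) ⋈[c=d] R) → 1

== RESULT ==
f | w | c | e | d
1 | p | 4 | 7 | 4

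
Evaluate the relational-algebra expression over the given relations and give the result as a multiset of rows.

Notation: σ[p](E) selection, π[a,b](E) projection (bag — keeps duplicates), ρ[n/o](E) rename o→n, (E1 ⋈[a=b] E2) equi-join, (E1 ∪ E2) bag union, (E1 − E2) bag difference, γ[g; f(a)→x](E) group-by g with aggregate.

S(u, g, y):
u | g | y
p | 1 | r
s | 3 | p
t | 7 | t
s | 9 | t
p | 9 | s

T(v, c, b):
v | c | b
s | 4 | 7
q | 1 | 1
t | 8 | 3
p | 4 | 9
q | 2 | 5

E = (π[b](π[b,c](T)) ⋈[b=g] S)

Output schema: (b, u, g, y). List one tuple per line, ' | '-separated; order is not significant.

Stepwise |·|:
  T → 5
  π[b,c](T) → 5
  π[b](π[b,c](T)) → 5
  S → 5
  (π[b](π[b,c](T)) ⋈[b=g] S) → 5

== RESULT ==
b | u | g | y
1 | p | 1 | r
3 | s | 3 | p
7 | t | 7 | t
9 | p | 9 | s
9 | s | 9 | t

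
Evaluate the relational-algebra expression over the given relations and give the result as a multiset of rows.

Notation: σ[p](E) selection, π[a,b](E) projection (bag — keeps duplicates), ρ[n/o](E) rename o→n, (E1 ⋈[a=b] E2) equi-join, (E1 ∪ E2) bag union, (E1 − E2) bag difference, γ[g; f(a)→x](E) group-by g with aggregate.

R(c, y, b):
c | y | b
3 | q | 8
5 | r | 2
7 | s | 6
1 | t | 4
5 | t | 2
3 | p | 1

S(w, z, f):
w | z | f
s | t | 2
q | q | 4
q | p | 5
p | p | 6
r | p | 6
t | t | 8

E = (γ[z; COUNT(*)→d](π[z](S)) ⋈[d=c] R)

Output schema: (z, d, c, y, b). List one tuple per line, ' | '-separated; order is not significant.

Stepwise |·|:
  S → 6
  π[z](S) → 6
  γ[z; COUNT(*)→d](π[z](S)) → 3
  R → 6
  (γ[z; COUNT(*)→d](π[z](S)) ⋈[d=c] R) → 3

== RESULT ==
z | d | c | y | b
p | 3 | 3 | p | 1
p | 3 | 3 | q | 8
q | 1 | 1 | t | 4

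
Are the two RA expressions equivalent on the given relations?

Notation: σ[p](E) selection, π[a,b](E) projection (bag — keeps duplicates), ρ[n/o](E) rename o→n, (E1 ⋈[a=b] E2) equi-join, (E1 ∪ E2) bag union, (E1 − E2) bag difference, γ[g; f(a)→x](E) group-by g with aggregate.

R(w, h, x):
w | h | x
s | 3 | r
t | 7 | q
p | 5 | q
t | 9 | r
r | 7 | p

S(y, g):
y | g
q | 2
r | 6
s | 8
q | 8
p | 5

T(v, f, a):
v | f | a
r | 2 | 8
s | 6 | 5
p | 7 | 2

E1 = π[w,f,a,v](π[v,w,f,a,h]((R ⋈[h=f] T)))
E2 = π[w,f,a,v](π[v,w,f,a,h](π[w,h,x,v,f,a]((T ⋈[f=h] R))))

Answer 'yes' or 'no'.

E1 per-node cardinality:
  R → 5
  T → 3
  (R ⋈[h=f] T) → 2
  π[v,w,f,a,h]((R ⋈[h=f] T)) → 2
  π[w,f,a,v](π[v,w,f,a,h]((R ⋈[h=f] T))) → 2
E2 per-node cardinality:
  T → 3
  R → 5
  (T ⋈[f=h] R) → 2
  π[w,h,x,v,f,a]((T ⋈[f=h] R)) → 2
  π[v,w,f,a,h](π[w,h,x,v,f,a]((T ⋈[f=h] R))) → 2
  π[w,f,a,v](π[v,w,f,a,h](π[w,h,x,v,f,a]((T ⋈[f=h] R)))) → 2

E1 and E2 produce the same multiset:
w | f | a | v
r | 7 | 2 | p
t | 7 | 2 | p

yes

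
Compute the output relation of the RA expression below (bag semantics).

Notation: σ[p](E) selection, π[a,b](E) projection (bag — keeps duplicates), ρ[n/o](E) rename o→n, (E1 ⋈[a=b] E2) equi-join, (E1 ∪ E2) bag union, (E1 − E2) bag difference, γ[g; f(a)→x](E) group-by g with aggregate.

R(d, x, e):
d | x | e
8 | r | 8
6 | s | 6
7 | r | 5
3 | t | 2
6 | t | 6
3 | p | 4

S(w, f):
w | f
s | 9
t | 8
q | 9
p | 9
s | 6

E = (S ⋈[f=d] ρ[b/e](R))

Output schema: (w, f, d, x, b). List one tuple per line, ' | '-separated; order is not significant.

Row counts bottom-up:
  S → 5
  R → 6
  ρ[b/e](R) → 6
  (S ⋈[f=d] ρ[b/e](R)) → 3

== RESULT ==
w | f | d | x | b
s | 6 | 6 | s | 6
s | 6 | 6 | t | 6
t | 8 | 8 | r | 8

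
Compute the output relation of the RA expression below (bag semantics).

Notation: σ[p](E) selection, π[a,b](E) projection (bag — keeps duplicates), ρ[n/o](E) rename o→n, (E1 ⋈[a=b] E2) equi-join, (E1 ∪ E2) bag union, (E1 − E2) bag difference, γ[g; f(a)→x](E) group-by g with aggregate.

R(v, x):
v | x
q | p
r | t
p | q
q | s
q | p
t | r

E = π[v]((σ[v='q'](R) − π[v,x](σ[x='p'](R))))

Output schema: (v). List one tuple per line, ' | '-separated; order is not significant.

Per-node cardinality:
  R → 6
  σ[v='q'](R) → 3
  R → 6
  σ[x='p'](R) → 2
  π[v,x](σ[x='p'](R)) → 2
  (σ[v='q'](R) − π[v,x](σ[x='p'](R))) → 1
  π[v]((σ[v='q'](R) − π[v,x](σ[x='p'](R)))) → 1

== RESULT ==
v
q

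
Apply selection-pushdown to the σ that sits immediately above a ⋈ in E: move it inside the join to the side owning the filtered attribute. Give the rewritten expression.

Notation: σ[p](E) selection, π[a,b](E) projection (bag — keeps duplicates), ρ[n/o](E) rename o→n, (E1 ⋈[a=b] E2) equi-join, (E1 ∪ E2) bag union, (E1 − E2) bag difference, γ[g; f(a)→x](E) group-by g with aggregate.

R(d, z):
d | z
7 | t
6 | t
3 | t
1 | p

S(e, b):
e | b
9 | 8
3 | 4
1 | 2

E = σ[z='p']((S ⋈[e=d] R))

σ filters on z, owned by the right side.
E' = (S ⋈[e=d] σ[z='p'](R))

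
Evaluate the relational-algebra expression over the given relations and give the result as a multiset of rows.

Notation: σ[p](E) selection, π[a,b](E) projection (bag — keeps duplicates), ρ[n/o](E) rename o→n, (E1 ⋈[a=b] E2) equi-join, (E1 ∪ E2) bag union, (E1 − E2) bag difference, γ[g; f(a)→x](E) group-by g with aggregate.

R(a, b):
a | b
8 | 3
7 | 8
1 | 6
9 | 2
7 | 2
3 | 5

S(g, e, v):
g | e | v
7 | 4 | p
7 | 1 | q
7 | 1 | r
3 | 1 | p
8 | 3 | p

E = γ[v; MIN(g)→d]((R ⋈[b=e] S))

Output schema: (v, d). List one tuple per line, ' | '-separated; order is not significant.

Stepwise |·|:
  R → 6
  S → 5
  (R ⋈[b=e] S) → 1
  γ[v; MIN(g)→d]((R ⋈[b=e] S)) → 1

== RESULT ==
v | d
p | 8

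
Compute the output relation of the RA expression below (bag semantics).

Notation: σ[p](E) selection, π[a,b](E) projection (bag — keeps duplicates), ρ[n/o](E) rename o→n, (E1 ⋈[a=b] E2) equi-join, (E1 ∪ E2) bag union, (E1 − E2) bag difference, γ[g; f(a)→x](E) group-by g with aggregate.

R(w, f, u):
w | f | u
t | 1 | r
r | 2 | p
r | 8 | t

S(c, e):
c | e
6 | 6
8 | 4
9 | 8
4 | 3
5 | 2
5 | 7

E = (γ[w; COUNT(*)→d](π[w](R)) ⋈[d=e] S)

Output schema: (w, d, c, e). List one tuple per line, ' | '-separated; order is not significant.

Per-node cardinality:
  R → 3
  π[w](R) → 3
  γ[w; COUNT(*)→d](π[w](R)) → 2
  S → 6
  (γ[w; COUNT(*)→d](π[w](R)) ⋈[d=e] S) → 1

== RESULT ==
w | d | c | e
r | 2 | 5 | 2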